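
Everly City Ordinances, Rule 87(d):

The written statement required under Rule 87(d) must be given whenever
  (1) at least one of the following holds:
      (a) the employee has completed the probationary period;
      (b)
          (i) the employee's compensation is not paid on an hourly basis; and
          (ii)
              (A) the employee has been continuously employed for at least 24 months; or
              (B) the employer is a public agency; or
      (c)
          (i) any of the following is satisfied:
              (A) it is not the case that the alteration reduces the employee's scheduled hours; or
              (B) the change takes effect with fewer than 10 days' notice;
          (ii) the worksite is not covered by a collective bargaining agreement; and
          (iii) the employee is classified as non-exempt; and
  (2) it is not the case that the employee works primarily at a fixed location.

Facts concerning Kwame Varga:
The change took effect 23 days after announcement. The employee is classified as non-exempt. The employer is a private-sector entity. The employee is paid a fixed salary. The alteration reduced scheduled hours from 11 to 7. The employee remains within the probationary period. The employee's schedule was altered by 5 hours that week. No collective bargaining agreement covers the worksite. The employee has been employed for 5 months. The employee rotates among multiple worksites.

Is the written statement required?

No — not required.

(a) past probation — not satisfied.
(i) not (hourly-paid) — met.
(A) tenure ≥ 24 mo. — not satisfied.
(B) public agency — not satisfied.
So (ii) is not satisfied (F OR F).
(b) = T AND F = false.
(A) not (hours reduced) — not met.
(B) < 10 days' notice — not satisfied.
So (i) is not satisfied (F OR F).
(ii) no CBA — met.
(iii) non-exempt — holds.
So (c) is not satisfied (F AND T AND T).
(1): F OR F OR F → false.
(2) not (fixed location) — satisfied.
So Overall is not satisfied (F AND T).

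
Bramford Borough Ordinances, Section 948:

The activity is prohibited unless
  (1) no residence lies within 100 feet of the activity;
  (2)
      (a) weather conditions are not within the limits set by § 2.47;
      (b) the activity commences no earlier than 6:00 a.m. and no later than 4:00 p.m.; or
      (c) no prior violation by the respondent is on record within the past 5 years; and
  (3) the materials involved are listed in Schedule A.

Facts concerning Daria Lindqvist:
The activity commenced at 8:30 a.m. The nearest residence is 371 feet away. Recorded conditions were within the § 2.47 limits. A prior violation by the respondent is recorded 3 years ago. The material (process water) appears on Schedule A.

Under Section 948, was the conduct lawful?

Yes — lawful.

(1) no residence in 100 ft — met.
(a) not (weather ok) — not satisfied.
(b) start within hours — holds.
(c) no prior violation — not met.
(2) = F OR T OR F = true.
(3) Schedule A material — holds.
Overall = T AND T AND T = true.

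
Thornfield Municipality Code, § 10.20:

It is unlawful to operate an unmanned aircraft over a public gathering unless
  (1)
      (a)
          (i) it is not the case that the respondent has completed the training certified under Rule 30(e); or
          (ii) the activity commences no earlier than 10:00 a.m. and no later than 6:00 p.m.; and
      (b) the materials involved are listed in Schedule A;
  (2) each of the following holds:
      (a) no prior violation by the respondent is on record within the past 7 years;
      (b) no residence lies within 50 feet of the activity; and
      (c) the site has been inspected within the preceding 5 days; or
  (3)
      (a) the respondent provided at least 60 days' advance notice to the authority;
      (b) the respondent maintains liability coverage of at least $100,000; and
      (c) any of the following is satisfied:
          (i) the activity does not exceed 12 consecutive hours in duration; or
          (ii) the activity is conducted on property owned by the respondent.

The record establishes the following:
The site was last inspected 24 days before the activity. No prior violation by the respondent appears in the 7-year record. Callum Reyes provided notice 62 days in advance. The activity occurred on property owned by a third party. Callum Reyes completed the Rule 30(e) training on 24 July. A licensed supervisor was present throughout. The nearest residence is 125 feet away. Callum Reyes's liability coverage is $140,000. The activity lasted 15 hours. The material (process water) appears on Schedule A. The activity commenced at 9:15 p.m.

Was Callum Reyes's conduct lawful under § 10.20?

No — unlawful.

(i) not (training certified) — fails.
(ii) start within hours — not met.
(a) = F OR F = false.
(b) Schedule A material — satisfied.
So (1) is not satisfied (F AND T).
(a) no prior violation — satisfied.
(b) no residence in 50 ft — holds.
(c) site inspected — not satisfied.
(2) = T AND T AND F = false.
(a) ≥60 days' notice — holds.
(b) coverage ≥ $100,000 — satisfied.
(i) ≤ 12 hrs duration — not met.
(ii) own property — not met.
So (c) is not satisfied (F OR F).
So (3) is not satisfied (T AND T AND F).
So Overall is not satisfied (F OR F OR F).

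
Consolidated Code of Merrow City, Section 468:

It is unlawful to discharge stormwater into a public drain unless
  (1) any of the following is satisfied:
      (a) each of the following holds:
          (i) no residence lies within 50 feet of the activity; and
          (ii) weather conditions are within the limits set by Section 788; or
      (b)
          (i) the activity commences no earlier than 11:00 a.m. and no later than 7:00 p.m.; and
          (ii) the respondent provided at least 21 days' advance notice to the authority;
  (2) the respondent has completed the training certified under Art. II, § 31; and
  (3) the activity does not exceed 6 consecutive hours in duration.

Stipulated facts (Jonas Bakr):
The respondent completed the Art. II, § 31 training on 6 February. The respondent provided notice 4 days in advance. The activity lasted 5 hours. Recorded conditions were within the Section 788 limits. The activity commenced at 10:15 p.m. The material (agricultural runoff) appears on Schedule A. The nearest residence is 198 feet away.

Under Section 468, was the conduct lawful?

Yes — lawful.

(i) no residence in 50 ft — satisfied.
(ii) weather ok — met.
(a) = T AND T = true.
(i) start within hours — fails.
(ii) ≥21 days' notice — not satisfied.
(b): F AND F → false.
So (1) is satisfied (T OR F).
(2) training certified — holds.
(3) ≤ 6 hrs duration — met.
So Overall is satisfied (T AND T AND T).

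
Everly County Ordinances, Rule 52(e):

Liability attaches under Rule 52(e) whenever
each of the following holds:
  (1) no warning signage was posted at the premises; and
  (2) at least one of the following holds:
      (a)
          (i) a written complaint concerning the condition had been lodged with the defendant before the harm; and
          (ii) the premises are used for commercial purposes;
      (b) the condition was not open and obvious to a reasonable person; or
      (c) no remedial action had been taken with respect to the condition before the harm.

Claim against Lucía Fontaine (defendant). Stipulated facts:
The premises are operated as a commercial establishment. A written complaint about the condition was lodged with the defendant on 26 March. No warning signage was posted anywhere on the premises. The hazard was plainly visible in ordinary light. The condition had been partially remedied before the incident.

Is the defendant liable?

(1) no signage posted — satisfied.
(i) complaint lodged — met.
(ii) commercial use — holds.
So (a) is satisfied (T AND T).
(b) not open/obvious — not met.
(c) no remedial action — not satisfied.
So (2) is satisfied (T OR F OR F).
Overall: T AND T → true.

Yes — liable.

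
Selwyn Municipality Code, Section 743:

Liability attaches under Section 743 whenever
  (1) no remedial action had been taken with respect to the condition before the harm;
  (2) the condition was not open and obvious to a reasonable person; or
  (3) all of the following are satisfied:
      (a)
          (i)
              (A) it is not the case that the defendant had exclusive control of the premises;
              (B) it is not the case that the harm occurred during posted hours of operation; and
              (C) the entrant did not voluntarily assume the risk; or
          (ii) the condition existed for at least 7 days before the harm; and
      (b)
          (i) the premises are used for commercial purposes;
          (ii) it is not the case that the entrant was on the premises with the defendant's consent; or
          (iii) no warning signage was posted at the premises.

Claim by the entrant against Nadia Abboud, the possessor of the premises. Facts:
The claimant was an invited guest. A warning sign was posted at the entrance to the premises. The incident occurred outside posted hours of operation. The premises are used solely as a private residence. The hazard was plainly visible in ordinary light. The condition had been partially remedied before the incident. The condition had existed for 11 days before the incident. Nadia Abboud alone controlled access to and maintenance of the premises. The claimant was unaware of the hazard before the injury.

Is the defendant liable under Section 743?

No — not liable.

(1) no remedial action — not met.
(2) not open/obvious — not met.
(A) not (exclusive control) — not met.
(B) not (during posted hours) — satisfied.
(C) no assumed risk — satisfied.
(i) = F AND T AND T = false.
(ii) condition ≥7 days old — met.
(a): F OR T → true.
(i) commercial use — not satisfied.
(ii) not (consent to enter) — not met.
(iii) no signage posted — not satisfied.
(b) = F OR F OR F = false.
(3) = T AND F = false.
Overall: F OR F OR F → false.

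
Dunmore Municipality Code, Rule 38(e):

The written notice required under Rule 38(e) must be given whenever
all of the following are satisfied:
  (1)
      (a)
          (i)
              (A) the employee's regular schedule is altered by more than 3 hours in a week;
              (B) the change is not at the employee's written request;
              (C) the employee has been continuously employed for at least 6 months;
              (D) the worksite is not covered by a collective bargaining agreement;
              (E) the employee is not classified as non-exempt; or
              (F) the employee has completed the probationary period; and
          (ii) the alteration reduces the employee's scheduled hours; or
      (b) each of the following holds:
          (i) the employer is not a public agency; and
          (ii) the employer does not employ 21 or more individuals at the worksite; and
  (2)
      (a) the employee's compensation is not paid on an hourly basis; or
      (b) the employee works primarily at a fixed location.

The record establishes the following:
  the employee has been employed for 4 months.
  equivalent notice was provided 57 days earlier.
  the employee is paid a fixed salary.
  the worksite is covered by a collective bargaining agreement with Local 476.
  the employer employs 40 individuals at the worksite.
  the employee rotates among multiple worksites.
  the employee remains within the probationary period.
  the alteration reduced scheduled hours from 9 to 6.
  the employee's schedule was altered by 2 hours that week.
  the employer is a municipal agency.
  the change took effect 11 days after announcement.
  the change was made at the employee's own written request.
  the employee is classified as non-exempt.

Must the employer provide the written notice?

(A) schedule shift > 3h — not satisfied.
(B) not employee-requested — fails.
(C) tenure ≥ 6 mo. — fails.
(D) no CBA — fails.
(E) not (non-exempt) — not met.
(F) past probation — not met.
So (i) is not satisfied (F OR F OR F OR F OR F OR F).
(ii) hours reduced — holds.
(a) = F AND T = false.
(i) not (public agency) — not satisfied.
(ii) not (≥ 21 at site) — not met.
So (b) is not satisfied (F AND F).
So (1) is not satisfied (F OR F).
(a) not (hourly-paid) — met.
(b) fixed location — not met.
(2): T OR F → true.
So Overall is not satisfied (F AND T).

No — not required.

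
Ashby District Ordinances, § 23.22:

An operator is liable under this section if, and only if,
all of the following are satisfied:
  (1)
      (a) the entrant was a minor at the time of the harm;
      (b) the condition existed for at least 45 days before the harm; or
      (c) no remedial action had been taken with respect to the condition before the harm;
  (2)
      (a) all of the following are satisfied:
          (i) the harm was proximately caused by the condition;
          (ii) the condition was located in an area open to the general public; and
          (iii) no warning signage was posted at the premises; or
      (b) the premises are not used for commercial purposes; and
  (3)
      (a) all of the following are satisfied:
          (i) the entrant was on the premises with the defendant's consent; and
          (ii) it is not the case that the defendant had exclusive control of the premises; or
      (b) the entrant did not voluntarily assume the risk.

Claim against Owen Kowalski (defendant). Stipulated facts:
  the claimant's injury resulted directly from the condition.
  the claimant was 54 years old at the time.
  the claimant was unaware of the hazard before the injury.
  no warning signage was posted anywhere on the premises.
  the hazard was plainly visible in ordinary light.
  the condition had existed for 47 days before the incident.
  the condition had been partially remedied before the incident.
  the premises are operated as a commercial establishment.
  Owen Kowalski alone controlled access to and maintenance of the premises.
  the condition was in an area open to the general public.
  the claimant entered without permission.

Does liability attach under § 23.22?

(a) entrant a minor — fails.
(b) condition ≥45 days old — met.
(c) no remedial action — not satisfied.
(1): F OR T OR F → true.
(i) proximate cause — met.
(ii) public area — satisfied.
(iii) no signage posted — satisfied.
(a) = T AND T AND T = true.
(b) not (commercial use) — not satisfied.
(2): T OR F → true.
(i) consent to enter — fails.
(ii) not (exclusive control) — not satisfied.
(a): F AND F → false.
(b) no assumed risk — satisfied.
(3): F OR T → true.
So Overall is satisfied (T AND T AND T).

Yes — liable.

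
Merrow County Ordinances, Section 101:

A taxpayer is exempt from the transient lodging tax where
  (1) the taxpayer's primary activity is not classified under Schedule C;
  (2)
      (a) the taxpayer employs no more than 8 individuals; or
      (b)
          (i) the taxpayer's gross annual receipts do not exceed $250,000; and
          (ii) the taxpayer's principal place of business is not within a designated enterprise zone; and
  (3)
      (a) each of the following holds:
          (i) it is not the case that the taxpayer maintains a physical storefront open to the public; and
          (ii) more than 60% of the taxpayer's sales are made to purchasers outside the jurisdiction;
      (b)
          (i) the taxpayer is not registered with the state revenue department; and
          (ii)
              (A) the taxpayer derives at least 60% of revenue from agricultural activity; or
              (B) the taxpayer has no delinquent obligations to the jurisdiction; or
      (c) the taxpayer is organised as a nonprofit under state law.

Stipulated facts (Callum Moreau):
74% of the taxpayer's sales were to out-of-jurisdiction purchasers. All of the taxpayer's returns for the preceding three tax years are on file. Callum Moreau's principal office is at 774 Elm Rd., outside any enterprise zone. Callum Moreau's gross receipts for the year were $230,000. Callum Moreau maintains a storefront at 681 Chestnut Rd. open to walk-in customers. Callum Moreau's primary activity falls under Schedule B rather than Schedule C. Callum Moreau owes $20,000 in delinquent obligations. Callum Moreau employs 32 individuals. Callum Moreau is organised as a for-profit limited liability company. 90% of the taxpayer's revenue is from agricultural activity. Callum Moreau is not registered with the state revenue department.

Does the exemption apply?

(1) not (Schedule C activity) — satisfied.
(a) ≤ 8 employees — not met.
(i) receipts ≤ $250,000 — satisfied.
(ii) not (in enterprise zone) — satisfied.
(b) = T AND T = true.
(2) = F OR T = true.
(i) not (has storefront) — fails.
(ii) >60% out-of-jur. sales — met.
So (a) is not satisfied (F AND T).
(i) not (state-registered) — satisfied.
(A) ≥60% agricultural — met.
(B) no delinquency — not met.
(ii) = T OR F = true.
(b) = T AND T = true.
(c) nonprofit — not met.
So (3) is satisfied (F OR T OR F).
Overall = T AND T AND T = true.

Yes — exempt.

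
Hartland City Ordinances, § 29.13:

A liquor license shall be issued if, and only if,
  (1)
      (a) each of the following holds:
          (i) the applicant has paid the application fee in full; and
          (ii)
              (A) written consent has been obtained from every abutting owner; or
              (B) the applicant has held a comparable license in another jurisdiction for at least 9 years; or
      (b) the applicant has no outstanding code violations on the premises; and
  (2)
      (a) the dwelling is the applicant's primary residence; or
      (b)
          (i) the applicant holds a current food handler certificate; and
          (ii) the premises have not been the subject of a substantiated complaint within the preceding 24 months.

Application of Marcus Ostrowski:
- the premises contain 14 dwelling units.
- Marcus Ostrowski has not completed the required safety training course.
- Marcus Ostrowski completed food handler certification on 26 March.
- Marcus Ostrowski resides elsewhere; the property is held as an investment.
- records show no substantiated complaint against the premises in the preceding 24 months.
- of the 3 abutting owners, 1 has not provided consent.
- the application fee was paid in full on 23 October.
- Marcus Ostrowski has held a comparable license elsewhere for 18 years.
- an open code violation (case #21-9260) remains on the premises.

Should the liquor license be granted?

Yes — granted.

(i) fee paid — met.
(A) all abutters consent — fails.
(B) prior license ≥ 9 yr — holds.
(ii) = F OR T = true.
So (a) is satisfied (T AND T).
(b) no code violations — not met.
(1) = T OR F = true.
(a) primary residence — fails.
(i) food handler cert. — met.
(ii) no complaint in 24 mo. — holds.
(b) = T AND T = true.
(2): F OR T → true.
Overall = T AND T = true.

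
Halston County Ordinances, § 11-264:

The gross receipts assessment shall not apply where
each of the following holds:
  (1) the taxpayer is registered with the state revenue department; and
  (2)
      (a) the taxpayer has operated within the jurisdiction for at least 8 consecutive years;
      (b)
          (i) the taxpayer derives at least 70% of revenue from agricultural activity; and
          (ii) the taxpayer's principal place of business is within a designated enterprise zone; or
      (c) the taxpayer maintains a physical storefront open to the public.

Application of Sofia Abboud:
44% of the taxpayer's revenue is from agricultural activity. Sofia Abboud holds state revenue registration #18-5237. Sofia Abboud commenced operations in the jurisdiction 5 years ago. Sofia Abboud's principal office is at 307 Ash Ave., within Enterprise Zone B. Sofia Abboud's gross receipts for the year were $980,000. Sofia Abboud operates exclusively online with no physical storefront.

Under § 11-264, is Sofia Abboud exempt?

No — not exempt.

(1) state-registered — holds.
(a) ≥ 8 yrs in jurisdiction — not met.
(i) ≥70% agricultural — fails.
(ii) in enterprise zone — satisfied.
(b) = F AND T = false.
(c) has storefront — not satisfied.
(2) = F OR F OR F = false.
Overall = T AND F = false.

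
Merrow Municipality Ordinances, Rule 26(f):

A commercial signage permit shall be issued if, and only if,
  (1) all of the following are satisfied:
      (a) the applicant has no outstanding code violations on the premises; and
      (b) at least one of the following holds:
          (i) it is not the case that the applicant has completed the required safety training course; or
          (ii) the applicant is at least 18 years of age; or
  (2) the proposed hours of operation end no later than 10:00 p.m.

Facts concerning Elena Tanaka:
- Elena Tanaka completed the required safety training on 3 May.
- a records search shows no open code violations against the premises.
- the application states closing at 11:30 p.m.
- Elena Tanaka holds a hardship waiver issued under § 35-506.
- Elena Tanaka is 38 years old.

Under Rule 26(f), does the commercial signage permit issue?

(a) no code violations — met.
(i) not (safety training) — not satisfied.
(ii) age ≥ 18 — met.
(b): F OR T → true.
(1): T AND T → true.
(2) closes by 10 p.m. — not met.
So Overall is satisfied (T OR F).

Yes — granted.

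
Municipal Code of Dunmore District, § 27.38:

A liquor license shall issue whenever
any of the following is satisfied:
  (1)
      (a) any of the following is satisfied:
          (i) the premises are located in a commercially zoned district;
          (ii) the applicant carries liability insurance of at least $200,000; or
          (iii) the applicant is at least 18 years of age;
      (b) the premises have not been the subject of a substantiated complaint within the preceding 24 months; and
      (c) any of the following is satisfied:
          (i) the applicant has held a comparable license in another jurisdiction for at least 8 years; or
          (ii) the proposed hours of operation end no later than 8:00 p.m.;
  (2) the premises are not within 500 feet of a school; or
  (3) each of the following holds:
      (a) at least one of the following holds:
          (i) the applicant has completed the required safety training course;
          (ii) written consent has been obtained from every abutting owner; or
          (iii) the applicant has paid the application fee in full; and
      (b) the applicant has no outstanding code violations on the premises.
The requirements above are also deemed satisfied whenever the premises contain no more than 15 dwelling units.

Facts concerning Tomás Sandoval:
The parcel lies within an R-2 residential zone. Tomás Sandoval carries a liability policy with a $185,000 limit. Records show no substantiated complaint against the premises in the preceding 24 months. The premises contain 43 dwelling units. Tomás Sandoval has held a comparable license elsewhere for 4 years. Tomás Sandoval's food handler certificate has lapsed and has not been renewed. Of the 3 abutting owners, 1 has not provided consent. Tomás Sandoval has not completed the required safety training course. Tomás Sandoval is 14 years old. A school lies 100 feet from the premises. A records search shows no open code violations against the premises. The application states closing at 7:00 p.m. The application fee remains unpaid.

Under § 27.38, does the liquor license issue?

(i) commercially zoned — not met.
(ii) insurance ≥ $200,000 — not satisfied.
(iii) age ≥ 18 — fails.
(a) = F OR F OR F = false.
(b) no complaint in 24 mo. — holds.
(i) prior license ≥ 8 yr — not met.
(ii) closes by 8 p.m. — holds.
(c) = F OR T = true.
So (1) is not satisfied (F AND T AND T).
(2) ≥500 ft from school — fails.
(i) safety training — fails.
(ii) all abutters consent — not satisfied.
(iii) fee paid — not met.
(a): F OR F OR F → false.
(b) no code violations — satisfied.
(3): F AND T → false.
So Overall is not satisfied (F OR F OR F).
Exception (≤ 15 units) — not satisfied.
Result: main false OR exception false → false.

No — denied.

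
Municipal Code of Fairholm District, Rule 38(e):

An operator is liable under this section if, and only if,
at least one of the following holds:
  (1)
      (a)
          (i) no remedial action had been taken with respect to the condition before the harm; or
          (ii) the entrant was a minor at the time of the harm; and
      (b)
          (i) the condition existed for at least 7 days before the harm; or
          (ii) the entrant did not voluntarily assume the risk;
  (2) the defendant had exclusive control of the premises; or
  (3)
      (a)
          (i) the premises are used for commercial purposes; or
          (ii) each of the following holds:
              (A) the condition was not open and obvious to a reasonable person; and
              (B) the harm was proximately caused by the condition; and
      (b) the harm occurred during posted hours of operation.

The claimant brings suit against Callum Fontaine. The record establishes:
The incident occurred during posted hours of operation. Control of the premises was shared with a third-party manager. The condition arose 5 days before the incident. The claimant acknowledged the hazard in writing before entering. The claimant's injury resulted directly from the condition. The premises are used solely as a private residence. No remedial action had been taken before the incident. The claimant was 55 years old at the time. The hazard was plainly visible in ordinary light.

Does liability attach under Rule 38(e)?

No — not liable.

(i) no remedial action — holds.
(ii) entrant a minor — not met.
(a) = T OR F = true.
(i) condition ≥7 days old — not met.
(ii) no assumed risk — not satisfied.
(b): F OR F → false.
(1) = T AND F = false.
(2) exclusive control — not met.
(i) commercial use — not met.
(A) not open/obvious — not met.
(B) proximate cause — holds.
(ii) = F AND T = false.
(a) = F OR F = false.
(b) during posted hours — holds.
(3): F AND T → false.
Overall = F OR F OR F = false.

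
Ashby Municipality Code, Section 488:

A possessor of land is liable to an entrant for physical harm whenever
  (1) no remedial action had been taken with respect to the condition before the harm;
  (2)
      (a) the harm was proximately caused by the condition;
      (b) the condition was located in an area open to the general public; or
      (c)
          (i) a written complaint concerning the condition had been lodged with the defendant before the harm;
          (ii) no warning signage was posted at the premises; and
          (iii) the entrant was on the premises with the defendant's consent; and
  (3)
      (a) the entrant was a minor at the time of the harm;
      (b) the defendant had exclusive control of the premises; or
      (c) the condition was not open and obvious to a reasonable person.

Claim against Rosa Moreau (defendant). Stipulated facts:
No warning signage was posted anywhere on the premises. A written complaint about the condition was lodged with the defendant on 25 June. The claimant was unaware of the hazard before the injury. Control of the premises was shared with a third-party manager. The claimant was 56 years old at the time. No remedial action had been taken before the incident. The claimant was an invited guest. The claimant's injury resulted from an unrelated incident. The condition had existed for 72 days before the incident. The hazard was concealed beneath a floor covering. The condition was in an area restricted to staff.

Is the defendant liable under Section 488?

Yes — liable.

(1) no remedial action — holds.
(a) proximate cause — fails.
(b) public area — not met.
(i) complaint lodged — met.
(ii) no signage posted — holds.
(iii) consent to enter — met.
So (c) is satisfied (T AND T AND T).
(2): F OR F OR T → true.
(a) entrant a minor — not met.
(b) exclusive control — not met.
(c) not open/obvious — holds.
So (3) is satisfied (F OR F OR T).
So Overall is satisfied (T AND T AND T).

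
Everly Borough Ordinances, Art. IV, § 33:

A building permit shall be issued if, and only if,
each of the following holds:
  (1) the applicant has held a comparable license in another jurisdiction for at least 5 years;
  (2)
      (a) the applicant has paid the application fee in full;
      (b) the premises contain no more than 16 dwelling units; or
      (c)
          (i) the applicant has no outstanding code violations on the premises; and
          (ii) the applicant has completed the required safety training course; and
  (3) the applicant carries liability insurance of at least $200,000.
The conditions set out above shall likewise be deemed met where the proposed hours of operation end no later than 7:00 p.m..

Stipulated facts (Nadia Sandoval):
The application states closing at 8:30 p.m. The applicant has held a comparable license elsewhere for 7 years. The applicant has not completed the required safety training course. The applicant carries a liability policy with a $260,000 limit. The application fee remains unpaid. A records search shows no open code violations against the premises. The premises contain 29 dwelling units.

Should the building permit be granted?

No — denied.

(1) prior license ≥ 5 yr — holds.
(a) fee paid — not satisfied.
(b) ≤ 16 units — not satisfied.
(i) no code violations — met.
(ii) safety training — not satisfied.
(c): T AND F → false.
So (2) is not satisfied (F OR F OR F).
(3) insurance ≥ $200,000 — holds.
Overall: T AND F AND T → false.
Exception (closes by 7 p.m.) — not satisfied.
Result: main false OR exception false → false.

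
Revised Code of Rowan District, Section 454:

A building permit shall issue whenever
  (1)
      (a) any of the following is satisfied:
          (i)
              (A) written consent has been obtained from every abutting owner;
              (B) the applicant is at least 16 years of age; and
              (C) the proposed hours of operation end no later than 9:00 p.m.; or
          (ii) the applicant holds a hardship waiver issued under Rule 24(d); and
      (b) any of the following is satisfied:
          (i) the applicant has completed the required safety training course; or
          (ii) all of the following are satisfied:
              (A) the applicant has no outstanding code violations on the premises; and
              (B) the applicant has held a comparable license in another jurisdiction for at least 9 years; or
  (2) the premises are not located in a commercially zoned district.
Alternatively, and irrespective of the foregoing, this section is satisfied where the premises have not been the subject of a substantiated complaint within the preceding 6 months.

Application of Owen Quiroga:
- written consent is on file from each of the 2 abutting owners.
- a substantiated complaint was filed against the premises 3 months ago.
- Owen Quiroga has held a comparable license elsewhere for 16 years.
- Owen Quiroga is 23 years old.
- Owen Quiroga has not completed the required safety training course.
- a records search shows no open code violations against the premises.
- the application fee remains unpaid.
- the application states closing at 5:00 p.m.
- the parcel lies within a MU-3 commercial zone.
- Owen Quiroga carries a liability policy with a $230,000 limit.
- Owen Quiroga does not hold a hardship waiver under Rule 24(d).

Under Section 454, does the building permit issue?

(A) all abutters consent — met.
(B) age ≥ 16 — met.
(C) closes by 9 p.m. — satisfied.
(i): T AND T AND T → true.
(ii) hardship waiver — fails.
(a): T OR F → true.
(i) safety training — fails.
(A) no code violations — satisfied.
(B) prior license ≥ 9 yr — satisfied.
So (ii) is satisfied (T AND T).
(b): F OR T → true.
(1): T AND T → true.
(2) not (commercially zoned) — fails.
So Overall is satisfied (T OR F).
Exception (no complaint in 6 mo.) — not satisfied.
Result: main true OR exception false → true.

Yes — granted.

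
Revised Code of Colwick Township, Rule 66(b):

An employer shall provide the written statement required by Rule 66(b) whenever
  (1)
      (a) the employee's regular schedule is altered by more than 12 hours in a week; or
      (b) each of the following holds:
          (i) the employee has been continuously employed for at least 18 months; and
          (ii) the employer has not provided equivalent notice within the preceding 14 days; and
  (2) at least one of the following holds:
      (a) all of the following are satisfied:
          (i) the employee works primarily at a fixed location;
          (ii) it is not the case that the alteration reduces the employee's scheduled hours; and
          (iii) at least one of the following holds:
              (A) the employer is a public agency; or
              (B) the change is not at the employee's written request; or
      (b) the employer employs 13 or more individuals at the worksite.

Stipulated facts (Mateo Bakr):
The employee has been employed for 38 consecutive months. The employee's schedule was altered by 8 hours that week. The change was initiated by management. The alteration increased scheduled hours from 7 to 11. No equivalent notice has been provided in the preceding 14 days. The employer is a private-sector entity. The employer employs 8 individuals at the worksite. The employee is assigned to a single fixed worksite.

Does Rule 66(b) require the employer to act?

Yes — required.

(a) schedule shift > 12h — not met.
(i) tenure ≥ 18 mo. — satisfied.
(ii) no recent notice — satisfied.
So (b) is satisfied (T AND T).
(1): F OR T → true.
(i) fixed location — satisfied.
(ii) not (hours reduced) — met.
(A) public agency — not met.
(B) not employee-requested — holds.
So (iii) is satisfied (F OR T).
So (a) is satisfied (T AND T AND T).
(b) ≥ 13 at site — not satisfied.
(2): T OR F → true.
Overall: T AND T → true.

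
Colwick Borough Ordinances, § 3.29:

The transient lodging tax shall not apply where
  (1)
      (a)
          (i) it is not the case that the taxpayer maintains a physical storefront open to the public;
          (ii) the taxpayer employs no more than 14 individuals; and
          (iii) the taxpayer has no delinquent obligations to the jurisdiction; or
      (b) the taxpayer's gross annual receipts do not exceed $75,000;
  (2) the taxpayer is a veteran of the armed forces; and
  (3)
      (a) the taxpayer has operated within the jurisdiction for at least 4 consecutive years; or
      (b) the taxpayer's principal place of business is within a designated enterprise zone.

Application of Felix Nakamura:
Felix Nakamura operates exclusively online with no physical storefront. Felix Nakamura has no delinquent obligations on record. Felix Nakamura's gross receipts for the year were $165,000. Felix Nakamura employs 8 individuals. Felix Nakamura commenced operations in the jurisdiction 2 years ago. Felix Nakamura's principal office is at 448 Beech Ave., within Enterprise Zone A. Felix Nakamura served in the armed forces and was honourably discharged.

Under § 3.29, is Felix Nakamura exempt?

Yes — exempt.

(i) not (has storefront) — met.
(ii) ≤ 14 employees — met.
(iii) no delinquency — met.
(a): T AND T AND T → true.
(b) receipts ≤ $75,000 — not met.
So (1) is satisfied (T OR F).
(2) veteran — satisfied.
(a) ≥ 4 yrs in jurisdiction — not satisfied.
(b) in enterprise zone — met.
(3): F OR T → true.
Overall: T AND T AND T → true.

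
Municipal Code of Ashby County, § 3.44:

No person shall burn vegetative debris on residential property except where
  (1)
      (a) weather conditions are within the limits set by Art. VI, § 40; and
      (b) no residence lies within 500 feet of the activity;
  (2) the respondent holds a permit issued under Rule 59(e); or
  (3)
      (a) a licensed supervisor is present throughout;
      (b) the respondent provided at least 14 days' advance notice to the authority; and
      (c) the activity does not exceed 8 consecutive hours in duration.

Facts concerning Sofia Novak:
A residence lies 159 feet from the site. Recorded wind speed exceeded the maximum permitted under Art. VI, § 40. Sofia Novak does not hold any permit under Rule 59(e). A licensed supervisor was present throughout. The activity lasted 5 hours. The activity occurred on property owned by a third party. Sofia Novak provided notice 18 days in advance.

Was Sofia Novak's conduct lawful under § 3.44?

(a) weather ok — not met.
(b) no residence in 500 ft — fails.
(1): F AND F → false.
(2) holds permit — not met.
(a) supervisor present — met.
(b) ≥14 days' notice — satisfied.
(c) ≤ 8 hrs duration — met.
(3): T AND T AND T → true.
So Overall is satisfied (F OR F OR T).

Yes — lawful.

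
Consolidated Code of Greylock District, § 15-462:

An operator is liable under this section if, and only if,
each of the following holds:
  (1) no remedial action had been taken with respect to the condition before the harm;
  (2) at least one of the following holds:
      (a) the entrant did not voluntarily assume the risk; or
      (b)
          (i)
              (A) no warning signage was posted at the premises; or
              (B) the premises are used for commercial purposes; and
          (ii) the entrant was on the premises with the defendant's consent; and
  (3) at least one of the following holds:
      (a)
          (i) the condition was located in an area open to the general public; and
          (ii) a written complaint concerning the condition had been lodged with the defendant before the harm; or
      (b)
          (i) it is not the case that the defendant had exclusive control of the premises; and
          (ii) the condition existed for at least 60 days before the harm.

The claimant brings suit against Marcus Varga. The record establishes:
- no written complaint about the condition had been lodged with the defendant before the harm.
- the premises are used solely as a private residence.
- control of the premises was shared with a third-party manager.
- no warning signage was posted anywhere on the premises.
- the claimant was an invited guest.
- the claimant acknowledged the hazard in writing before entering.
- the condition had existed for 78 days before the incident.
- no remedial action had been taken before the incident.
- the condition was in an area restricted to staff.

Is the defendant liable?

(1) no remedial action — satisfied.
(a) no assumed risk — fails.
(A) no signage posted — met.
(B) commercial use — fails.
(i) = T OR F = true.
(ii) consent to enter — met.
So (b) is satisfied (T AND T).
So (2) is satisfied (F OR T).
(i) public area — not satisfied.
(ii) complaint lodged — not satisfied.
(a) = F AND F = false.
(i) not (exclusive control) — holds.
(ii) condition ≥60 days old — satisfied.
(b) = T AND T = true.
(3): F OR T → true.
Overall: T AND T AND T → true.

Yes — liable.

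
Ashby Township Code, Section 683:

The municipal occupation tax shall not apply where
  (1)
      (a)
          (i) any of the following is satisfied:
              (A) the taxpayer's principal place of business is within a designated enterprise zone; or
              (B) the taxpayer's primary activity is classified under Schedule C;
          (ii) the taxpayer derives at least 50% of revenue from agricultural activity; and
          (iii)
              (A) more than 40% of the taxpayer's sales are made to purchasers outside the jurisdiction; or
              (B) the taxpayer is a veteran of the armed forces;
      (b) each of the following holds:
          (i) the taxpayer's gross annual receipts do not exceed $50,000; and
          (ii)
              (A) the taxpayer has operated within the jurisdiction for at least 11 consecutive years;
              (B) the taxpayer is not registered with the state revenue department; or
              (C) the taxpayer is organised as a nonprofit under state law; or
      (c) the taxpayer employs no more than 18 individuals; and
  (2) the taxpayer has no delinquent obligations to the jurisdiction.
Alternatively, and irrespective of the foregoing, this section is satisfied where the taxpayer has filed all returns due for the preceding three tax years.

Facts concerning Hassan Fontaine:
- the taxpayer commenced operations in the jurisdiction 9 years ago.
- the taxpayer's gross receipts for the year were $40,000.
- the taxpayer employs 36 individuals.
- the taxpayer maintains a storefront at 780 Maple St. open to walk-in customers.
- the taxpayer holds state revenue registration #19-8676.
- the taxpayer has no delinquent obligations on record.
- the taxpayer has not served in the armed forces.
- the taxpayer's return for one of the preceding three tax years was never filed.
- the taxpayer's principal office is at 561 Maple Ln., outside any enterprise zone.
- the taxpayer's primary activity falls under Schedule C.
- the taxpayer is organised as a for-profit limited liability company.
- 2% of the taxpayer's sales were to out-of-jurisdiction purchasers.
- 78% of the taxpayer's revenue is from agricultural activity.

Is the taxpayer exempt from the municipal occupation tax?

(A) in enterprise zone — not satisfied.
(B) Schedule C activity — met.
(i): F OR T → true.
(ii) ≥50% agricultural — holds.
(A) >40% out-of-jur. sales — not satisfied.
(B) veteran — fails.
(iii): F OR F → false.
(a) = T AND T AND F = false.
(i) receipts ≤ $50,000 — met.
(A) ≥ 11 yrs in jurisdiction — not satisfied.
(B) not (state-registered) — not met.
(C) nonprofit — not satisfied.
So (ii) is not satisfied (F OR F OR F).
So (b) is not satisfied (T AND F).
(c) ≤ 18 employees — fails.
So (1) is not satisfied (F OR F OR F).
(2) no delinquency — holds.
Overall = F AND T = false.
Exception (returns current) — not satisfied.
Result: main false OR exception false → false.

No — not exempt.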